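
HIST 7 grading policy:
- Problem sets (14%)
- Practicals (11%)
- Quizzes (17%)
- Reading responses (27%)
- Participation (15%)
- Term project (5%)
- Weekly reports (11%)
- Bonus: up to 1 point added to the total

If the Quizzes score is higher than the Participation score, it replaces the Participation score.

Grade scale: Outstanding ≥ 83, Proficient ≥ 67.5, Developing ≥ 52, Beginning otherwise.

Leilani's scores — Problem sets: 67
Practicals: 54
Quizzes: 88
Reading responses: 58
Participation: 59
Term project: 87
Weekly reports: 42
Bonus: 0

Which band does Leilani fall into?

Quizzes (88) > Participation (59), so Participation counts as 88.
Weighted total:
  Problem sets 67 × 0.14 = 9.38
  Practicals 54 × 0.11 = 5.94
  Quizzes 88 × 0.17 = 14.96
  Reading responses 58 × 0.27 = 15.66
  Participation 88 × 0.15 = 13.2
  Term project 87 × 0.05 = 4.35
  Weekly reports 42 × 0.11 = 4.62
Sum = 68.11
Bonus: 68.11 + 0 = 68.11
68.11 is ≥ 67.5 and < 83 → Proficient

Proficient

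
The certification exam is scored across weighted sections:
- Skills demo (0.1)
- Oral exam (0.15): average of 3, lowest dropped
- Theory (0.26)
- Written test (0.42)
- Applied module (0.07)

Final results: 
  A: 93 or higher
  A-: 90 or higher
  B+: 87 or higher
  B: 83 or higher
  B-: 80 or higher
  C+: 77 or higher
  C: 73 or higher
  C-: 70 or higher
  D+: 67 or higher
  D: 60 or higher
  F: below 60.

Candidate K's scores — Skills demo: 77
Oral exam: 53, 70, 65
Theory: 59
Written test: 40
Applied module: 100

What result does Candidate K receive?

Oral exam: drop 53 → average of remaining 2 = 135/2 = 67.5
Weighted total:
  Skills demo 77 × 0.1 = 7.7
  Oral exam 67.5 × 0.15 = 10.125
  Theory 59 × 0.26 = 15.34
  Written test 40 × 0.42 = 16.8
  Applied module 100 × 0.07 = 7
Sum = 56.965
56.965 < 60 → F

F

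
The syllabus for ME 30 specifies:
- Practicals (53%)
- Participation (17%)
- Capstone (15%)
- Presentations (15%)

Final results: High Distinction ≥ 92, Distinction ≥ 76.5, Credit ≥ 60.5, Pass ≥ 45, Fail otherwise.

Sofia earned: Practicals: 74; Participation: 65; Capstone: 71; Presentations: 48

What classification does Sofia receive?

Weighted total:
  Practicals 74 × 0.53 = 39.22
  Participation 65 × 0.17 = 11.05
  Capstone 71 × 0.15 = 10.65
  Presentations 48 × 0.15 = 7.2
Sum = 68.12
68.12 is ≥ 60.5 and < 76.5 → Credit

Credit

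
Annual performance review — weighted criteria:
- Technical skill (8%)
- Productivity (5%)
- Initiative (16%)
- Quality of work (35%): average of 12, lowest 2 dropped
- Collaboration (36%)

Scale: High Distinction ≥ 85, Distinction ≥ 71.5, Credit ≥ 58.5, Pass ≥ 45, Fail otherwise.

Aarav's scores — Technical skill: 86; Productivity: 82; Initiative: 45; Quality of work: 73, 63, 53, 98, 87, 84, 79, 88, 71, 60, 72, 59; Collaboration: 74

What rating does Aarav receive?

Quality of work: drop 53, 59 → average of remaining 10 = 775/10 = 77.5
Weighted total:
  Technical skill 86 × 0.08 = 6.88
  Productivity 82 × 0.05 = 4.1
  Initiative 45 × 0.16 = 7.2
  Quality of work 77.5 × 0.35 = 27.125
  Collaboration 74 × 0.36 = 26.64
Sum = 71.945
71.945 is ≥ 71.5 and < 85 → Distinction

Distinction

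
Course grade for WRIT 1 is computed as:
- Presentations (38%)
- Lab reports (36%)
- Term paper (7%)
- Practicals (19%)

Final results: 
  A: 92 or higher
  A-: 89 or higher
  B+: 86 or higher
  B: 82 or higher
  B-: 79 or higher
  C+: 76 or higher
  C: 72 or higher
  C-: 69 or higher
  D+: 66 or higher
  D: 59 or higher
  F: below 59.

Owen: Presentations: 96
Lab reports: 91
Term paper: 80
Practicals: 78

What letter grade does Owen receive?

A-

Weighted total:
  Presentations 96 × 0.38 = 36.48
  Lab reports 91 × 0.36 = 32.76
  Term paper 80 × 0.07 = 5.6
  Practicals 78 × 0.19 = 14.82
Sum = 89.66
89.66 is ≥ 89 and < 92 → A-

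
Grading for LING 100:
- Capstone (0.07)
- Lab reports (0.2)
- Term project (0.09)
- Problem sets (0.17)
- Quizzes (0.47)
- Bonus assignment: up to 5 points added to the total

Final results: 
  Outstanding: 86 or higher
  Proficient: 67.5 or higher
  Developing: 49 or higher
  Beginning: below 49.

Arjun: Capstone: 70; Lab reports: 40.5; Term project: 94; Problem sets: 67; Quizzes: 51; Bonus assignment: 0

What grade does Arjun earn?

Weighted total:
  Capstone 70 × 0.07 = 4.9
  Lab reports 40.5 × 0.2 = 8.1
  Term project 94 × 0.09 = 8.46
  Problem sets 67 × 0.17 = 11.39
  Quizzes 51 × 0.47 = 23.97
Sum = 56.82
Bonus assignment: 56.82 + 0 = 56.82
56.82 is ≥ 49 and < 67.5 → Developing

Developing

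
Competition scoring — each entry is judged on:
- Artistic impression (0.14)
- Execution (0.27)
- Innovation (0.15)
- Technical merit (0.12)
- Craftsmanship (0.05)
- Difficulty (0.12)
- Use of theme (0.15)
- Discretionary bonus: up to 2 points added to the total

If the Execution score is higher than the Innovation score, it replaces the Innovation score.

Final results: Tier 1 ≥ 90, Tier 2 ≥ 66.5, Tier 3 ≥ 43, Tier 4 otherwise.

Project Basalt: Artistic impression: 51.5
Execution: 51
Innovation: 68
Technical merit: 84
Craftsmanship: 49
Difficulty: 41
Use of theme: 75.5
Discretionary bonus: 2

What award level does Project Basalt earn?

Tier 3

Execution (51) ≤ Innovation (68), so Innovation stays at 68.
Weighted total:
  Artistic impression 51.5 × 0.14 = 7.21
  Execution 51 × 0.27 = 13.77
  Innovation 68 × 0.15 = 10.2
  Technical merit 84 × 0.12 = 10.08
  Craftsmanship 49 × 0.05 = 2.45
  Difficulty 41 × 0.12 = 4.92
  Use of theme 75.5 × 0.15 = 11.325
Sum = 59.955
Discretionary bonus: 59.955 + 2 = 61.955
61.955 is ≥ 43 and < 66.5 → Tier 3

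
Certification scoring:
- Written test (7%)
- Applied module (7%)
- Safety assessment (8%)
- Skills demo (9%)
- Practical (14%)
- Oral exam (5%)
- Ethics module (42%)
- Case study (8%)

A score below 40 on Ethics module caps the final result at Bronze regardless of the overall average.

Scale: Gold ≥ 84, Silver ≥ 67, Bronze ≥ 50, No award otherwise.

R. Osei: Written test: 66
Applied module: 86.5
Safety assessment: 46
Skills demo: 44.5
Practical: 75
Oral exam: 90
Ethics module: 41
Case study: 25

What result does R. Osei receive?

Bronze

Ethics module score 41 ≥ 40: minimum met.
Weighted total:
  Written test 66 × 0.07 = 4.62
  Applied module 86.5 × 0.07 = 6.055
  Safety assessment 46 × 0.08 = 3.68
  Skills demo 44.5 × 0.09 = 4.005
  Practical 75 × 0.14 = 10.5
  Oral exam 90 × 0.05 = 4.5
  Ethics module 41 × 0.42 = 17.22
  Case study 25 × 0.08 = 2
Sum = 52.58
52.58 is ≥ 50 and < 67 → Bronze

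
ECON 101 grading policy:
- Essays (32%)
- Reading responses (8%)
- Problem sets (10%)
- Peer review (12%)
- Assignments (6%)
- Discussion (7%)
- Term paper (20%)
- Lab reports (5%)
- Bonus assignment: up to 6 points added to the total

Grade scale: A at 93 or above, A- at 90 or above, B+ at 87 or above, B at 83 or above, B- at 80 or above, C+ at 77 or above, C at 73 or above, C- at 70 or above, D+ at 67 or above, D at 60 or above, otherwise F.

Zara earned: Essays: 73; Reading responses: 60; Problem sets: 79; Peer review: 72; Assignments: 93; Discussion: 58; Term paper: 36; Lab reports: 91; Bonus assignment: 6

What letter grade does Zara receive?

C-

Weighted total:
  Essays 73 × 0.32 = 23.36
  Reading responses 60 × 0.08 = 4.8
  Problem sets 79 × 0.1 = 7.9
  Peer review 72 × 0.12 = 8.64
  Assignments 93 × 0.06 = 5.58
  Discussion 58 × 0.07 = 4.06
  Term paper 36 × 0.2 = 7.2
  Lab reports 91 × 0.05 = 4.55
Sum = 66.09
Bonus assignment: 66.09 + 6 = 72.09
72.09 is ≥ 70 and < 73 → C-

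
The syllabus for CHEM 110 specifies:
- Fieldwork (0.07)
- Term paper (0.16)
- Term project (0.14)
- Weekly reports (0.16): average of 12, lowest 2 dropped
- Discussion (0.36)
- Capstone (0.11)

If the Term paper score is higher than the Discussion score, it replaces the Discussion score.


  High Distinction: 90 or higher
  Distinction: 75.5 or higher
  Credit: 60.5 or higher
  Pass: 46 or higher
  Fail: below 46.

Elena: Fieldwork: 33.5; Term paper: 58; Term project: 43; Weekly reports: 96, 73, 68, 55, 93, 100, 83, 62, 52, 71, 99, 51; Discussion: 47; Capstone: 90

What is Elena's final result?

Weekly reports: drop 51, 52 → average of remaining 10 = 800/10 = 80
Term paper (58) > Discussion (47), so Discussion counts as 58.
Weighted total:
  Fieldwork 33.5 × 0.07 = 2.345
  Term paper 58 × 0.16 = 9.28
  Term project 43 × 0.14 = 6.02
  Weekly reports 80 × 0.16 = 12.8
  Discussion 58 × 0.36 = 20.88
  Capstone 90 × 0.11 = 9.9
Sum = 61.225
61.225 is ≥ 60.5 and < 75.5 → Credit

Credit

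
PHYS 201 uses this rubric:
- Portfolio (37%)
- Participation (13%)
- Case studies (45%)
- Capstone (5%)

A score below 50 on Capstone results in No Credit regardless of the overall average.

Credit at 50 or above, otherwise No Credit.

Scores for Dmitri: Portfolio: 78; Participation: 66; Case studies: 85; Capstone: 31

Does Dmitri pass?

No Credit

Capstone score 31 < 50: minimum not met.
Weighted total:
  Portfolio 78 × 0.37 = 28.86
  Participation 66 × 0.13 = 8.58
  Case studies 85 × 0.45 = 38.25
  Capstone 31 × 0.05 = 1.55
Sum = 77.24
Because the Capstone minimum was not met, the result is No Credit.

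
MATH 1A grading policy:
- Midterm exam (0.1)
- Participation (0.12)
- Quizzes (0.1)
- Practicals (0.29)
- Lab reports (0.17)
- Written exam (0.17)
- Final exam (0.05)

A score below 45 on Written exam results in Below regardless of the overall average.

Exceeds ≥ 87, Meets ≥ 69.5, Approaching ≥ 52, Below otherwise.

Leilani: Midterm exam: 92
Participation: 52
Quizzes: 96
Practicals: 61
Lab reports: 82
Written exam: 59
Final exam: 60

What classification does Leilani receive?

Meets

Written exam score 59 ≥ 45: minimum met.
Weighted total:
  Midterm exam 92 × 0.1 = 9.2
  Participation 52 × 0.12 = 6.24
  Quizzes 96 × 0.1 = 9.6
  Practicals 61 × 0.29 = 17.69
  Lab reports 82 × 0.17 = 13.94
  Written exam 59 × 0.17 = 10.03
  Final exam 60 × 0.05 = 3
Sum = 69.7
69.7 is ≥ 69.5 and < 87 → Meets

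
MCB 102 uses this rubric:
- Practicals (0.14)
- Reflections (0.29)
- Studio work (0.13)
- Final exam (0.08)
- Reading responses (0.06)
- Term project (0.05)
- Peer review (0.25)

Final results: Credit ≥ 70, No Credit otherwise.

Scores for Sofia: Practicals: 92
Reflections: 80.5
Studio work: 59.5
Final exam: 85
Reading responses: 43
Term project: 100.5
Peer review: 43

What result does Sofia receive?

No Credit

Weighted total:
  Practicals 92 × 0.14 = 12.88
  Reflections 80.5 × 0.29 = 23.345
  Studio work 59.5 × 0.13 = 7.735
  Final exam 85 × 0.08 = 6.8
  Reading responses 43 × 0.06 = 2.58
  Term project 100.5 × 0.05 = 5.025
  Peer review 43 × 0.25 = 10.75
Sum = 69.115
69.115 < 70 → No Credit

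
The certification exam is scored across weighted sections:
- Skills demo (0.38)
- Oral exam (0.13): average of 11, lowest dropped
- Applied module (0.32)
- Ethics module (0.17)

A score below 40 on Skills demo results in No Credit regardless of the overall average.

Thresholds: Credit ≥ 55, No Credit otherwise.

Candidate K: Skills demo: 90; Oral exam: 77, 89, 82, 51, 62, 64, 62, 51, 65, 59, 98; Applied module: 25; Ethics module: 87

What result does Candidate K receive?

Credit

Oral exam: drop 51 → average of remaining 10 = 709/10 = 70.9
Skills demo score 90 ≥ 40: minimum met.
Weighted total:
  Skills demo 90 × 0.38 = 34.2
  Oral exam 70.9 × 0.13 = 9.217
  Applied module 25 × 0.32 = 8
  Ethics module 87 × 0.17 = 14.79
Sum = 66.207
66.207 ≥ 55 → Credit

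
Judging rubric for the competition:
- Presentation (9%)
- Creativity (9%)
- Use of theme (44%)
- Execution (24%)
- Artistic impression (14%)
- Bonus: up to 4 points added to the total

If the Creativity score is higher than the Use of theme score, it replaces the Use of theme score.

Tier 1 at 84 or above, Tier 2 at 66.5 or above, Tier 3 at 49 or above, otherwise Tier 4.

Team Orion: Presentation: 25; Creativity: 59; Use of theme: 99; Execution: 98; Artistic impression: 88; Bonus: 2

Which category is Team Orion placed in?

Tier 1

Creativity (59) ≤ Use of theme (99), so Use of theme stays at 99.
Weighted total:
  Presentation 25 × 0.09 = 2.25
  Creativity 59 × 0.09 = 5.31
  Use of theme 99 × 0.44 = 43.56
  Execution 98 × 0.24 = 23.52
  Artistic impression 88 × 0.14 = 12.32
Sum = 86.96
Bonus: 86.96 + 2 = 88.96
88.96 ≥ 84 → Tier 1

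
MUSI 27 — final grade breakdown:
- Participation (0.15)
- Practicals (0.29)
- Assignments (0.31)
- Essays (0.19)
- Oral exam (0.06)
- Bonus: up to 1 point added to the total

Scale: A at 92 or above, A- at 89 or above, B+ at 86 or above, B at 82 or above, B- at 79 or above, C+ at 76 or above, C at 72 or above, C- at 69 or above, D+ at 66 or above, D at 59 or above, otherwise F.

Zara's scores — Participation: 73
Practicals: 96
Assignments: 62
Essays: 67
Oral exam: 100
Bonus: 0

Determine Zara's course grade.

Weighted total:
  Participation 73 × 0.15 = 10.95
  Practicals 96 × 0.29 = 27.84
  Assignments 62 × 0.31 = 19.22
  Essays 67 × 0.19 = 12.73
  Oral exam 100 × 0.06 = 6
Sum = 76.74
Bonus: 76.74 + 0 = 76.74
76.74 is ≥ 76 and < 79 → C+

C+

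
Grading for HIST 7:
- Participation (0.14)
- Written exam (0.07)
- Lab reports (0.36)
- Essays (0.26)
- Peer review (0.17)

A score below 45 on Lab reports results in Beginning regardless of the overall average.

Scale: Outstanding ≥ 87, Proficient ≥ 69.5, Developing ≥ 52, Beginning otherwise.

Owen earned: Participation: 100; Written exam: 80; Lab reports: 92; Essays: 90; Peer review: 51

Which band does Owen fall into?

Lab reports score 92 ≥ 45: minimum met.
Weighted total:
  Participation 100 × 0.14 = 14
  Written exam 80 × 0.07 = 5.6
  Lab reports 92 × 0.36 = 33.12
  Essays 90 × 0.26 = 23.4
  Peer review 51 × 0.17 = 8.67
Sum = 84.79
84.79 is ≥ 69.5 and < 87 → Proficient

Proficient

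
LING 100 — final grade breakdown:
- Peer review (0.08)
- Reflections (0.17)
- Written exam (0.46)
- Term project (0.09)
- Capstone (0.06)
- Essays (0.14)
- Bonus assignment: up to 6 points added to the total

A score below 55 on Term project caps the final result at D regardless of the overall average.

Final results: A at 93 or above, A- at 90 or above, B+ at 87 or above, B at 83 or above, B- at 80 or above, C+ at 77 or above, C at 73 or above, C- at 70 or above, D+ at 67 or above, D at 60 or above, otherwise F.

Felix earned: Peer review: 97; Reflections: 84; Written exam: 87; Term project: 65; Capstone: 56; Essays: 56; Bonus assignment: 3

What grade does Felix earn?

B-

Term project score 65 ≥ 55: minimum met.
Weighted total:
  Peer review 97 × 0.08 = 7.76
  Reflections 84 × 0.17 = 14.28
  Written exam 87 × 0.46 = 40.02
  Term project 65 × 0.09 = 5.85
  Capstone 56 × 0.06 = 3.36
  Essays 56 × 0.14 = 7.84
Sum = 79.11
Bonus assignment: 79.11 + 3 = 82.11
82.11 is ≥ 80 and < 83 → B-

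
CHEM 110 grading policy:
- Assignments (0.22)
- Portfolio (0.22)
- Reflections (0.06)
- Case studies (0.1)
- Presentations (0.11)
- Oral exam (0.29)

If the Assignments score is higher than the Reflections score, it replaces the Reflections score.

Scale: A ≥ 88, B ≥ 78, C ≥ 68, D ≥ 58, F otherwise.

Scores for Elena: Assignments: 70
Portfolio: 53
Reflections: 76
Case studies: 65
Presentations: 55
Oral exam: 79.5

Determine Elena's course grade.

Assignments (70) ≤ Reflections (76), so Reflections stays at 76.
Weighted total:
  Assignments 70 × 0.22 = 15.4
  Portfolio 53 × 0.22 = 11.66
  Reflections 76 × 0.06 = 4.56
  Case studies 65 × 0.1 = 6.5
  Presentations 55 × 0.11 = 6.05
  Oral exam 79.5 × 0.29 = 23.055
Sum = 67.225
67.225 is ≥ 58 and < 68 → D

D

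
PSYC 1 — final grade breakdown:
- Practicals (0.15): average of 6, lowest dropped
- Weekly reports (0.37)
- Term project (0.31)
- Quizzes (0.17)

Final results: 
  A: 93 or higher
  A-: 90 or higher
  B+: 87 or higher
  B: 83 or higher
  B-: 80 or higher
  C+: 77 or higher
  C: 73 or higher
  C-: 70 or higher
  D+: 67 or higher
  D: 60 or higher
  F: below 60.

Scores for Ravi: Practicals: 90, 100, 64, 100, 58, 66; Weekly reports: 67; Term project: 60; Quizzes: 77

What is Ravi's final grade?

Practicals: drop 58 → average of remaining 5 = 420/5 = 84
Weighted total:
  Practicals 84 × 0.15 = 12.6
  Weekly reports 67 × 0.37 = 24.79
  Term project 60 × 0.31 = 18.6
  Quizzes 77 × 0.17 = 13.09
Sum = 69.08
69.08 is ≥ 67 and < 70 → D+

D+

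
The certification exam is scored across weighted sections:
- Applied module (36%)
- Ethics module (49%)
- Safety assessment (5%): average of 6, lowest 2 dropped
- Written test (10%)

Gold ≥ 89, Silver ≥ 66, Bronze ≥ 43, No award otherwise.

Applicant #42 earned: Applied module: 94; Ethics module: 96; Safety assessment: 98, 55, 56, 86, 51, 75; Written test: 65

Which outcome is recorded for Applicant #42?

Gold

Safety assessment: drop 51, 55 → average of remaining 4 = 315/4 = 78.75
Weighted total:
  Applied module 94 × 0.36 = 33.84
  Ethics module 96 × 0.49 = 47.04
  Safety assessment 78.75 × 0.05 = 3.9375
  Written test 65 × 0.1 = 6.5
Sum = 91.3175
91.3175 ≥ 89 → Gold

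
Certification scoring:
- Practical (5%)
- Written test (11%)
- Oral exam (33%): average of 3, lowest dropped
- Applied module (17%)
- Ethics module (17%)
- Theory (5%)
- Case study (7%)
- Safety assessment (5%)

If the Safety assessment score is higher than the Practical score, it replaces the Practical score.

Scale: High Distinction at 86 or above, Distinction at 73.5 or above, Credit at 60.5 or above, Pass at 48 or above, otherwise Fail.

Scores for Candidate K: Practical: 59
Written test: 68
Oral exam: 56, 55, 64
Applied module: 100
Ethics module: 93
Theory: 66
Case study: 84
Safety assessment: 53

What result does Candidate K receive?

Oral exam: drop 55 → average of remaining 2 = 120/2 = 60
Safety assessment (53) ≤ Practical (59), so Practical stays at 59.
Weighted total:
  Practical 59 × 0.05 = 2.95
  Written test 68 × 0.11 = 7.48
  Oral exam 60 × 0.33 = 19.8
  Applied module 100 × 0.17 = 17
  Ethics module 93 × 0.17 = 15.81
  Theory 66 × 0.05 = 3.3
  Case study 84 × 0.07 = 5.88
  Safety assessment 53 × 0.05 = 2.65
Sum = 74.87
74.87 is ≥ 73.5 and < 86 → Distinction

Distinction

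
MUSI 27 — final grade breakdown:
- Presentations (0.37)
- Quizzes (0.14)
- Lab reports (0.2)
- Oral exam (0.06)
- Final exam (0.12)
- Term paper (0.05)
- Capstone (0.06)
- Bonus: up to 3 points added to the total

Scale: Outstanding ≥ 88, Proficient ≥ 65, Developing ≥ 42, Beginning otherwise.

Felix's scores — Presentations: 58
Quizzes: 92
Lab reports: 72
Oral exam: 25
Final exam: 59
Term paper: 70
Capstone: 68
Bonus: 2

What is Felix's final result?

Weighted total:
  Presentations 58 × 0.37 = 21.46
  Quizzes 92 × 0.14 = 12.88
  Lab reports 72 × 0.2 = 14.4
  Oral exam 25 × 0.06 = 1.5
  Final exam 59 × 0.12 = 7.08
  Term paper 70 × 0.05 = 3.5
  Capstone 68 × 0.06 = 4.08
Sum = 64.9
Bonus: 64.9 + 2 = 66.9
66.9 is ≥ 65 and < 88 → Proficient

Proficient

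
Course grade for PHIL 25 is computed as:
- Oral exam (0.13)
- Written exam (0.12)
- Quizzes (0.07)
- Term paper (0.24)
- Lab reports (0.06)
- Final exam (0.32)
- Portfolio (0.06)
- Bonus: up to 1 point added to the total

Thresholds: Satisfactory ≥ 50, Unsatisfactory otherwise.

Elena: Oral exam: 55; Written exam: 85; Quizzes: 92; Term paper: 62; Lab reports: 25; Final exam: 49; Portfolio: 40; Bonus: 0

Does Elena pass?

Satisfactory

Weighted total:
  Oral exam 55 × 0.13 = 7.15
  Written exam 85 × 0.12 = 10.2
  Quizzes 92 × 0.07 = 6.44
  Term paper 62 × 0.24 = 14.88
  Lab reports 25 × 0.06 = 1.5
  Final exam 49 × 0.32 = 15.68
  Portfolio 40 × 0.06 = 2.4
Sum = 58.25
Bonus: 58.25 + 0 = 58.25
58.25 ≥ 50 → Satisfactory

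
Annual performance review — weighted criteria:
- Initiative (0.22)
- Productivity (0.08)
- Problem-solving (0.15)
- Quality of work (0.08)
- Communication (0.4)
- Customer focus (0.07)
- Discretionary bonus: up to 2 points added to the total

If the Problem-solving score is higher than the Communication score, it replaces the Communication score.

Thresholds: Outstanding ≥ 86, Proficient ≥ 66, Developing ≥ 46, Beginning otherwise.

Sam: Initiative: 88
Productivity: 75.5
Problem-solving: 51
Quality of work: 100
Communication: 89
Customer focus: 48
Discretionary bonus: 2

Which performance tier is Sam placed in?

Proficient

Problem-solving (51) ≤ Communication (89), so Communication stays at 89.
Weighted total:
  Initiative 88 × 0.22 = 19.36
  Productivity 75.5 × 0.08 = 6.04
  Problem-solving 51 × 0.15 = 7.65
  Quality of work 100 × 0.08 = 8
  Communication 89 × 0.4 = 35.6
  Customer focus 48 × 0.07 = 3.36
Sum = 80.01
Discretionary bonus: 80.01 + 2 = 82.01
82.01 is ≥ 66 and < 86 → Proficient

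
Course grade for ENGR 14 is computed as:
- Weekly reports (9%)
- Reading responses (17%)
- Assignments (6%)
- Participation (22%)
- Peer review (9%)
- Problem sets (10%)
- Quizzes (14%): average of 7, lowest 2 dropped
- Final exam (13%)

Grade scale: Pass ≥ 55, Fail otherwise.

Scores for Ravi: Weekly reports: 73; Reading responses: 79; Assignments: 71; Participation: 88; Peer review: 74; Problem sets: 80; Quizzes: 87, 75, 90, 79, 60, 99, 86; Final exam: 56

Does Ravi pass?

Pass

Quizzes: drop 60, 75 → average of remaining 5 = 441/5 = 88.2
Weighted total:
  Weekly reports 73 × 0.09 = 6.57
  Reading responses 79 × 0.17 = 13.43
  Assignments 71 × 0.06 = 4.26
  Participation 88 × 0.22 = 19.36
  Peer review 74 × 0.09 = 6.66
  Problem sets 80 × 0.1 = 8
  Quizzes 88.2 × 0.14 = 12.348
  Final exam 56 × 0.13 = 7.28
Sum = 77.908
77.908 ≥ 55 → Pass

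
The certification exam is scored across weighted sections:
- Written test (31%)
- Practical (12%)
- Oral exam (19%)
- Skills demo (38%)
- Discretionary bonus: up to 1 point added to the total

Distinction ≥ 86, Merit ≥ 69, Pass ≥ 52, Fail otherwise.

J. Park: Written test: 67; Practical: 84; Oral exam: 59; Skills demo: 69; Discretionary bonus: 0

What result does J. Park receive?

Weighted total:
  Written test 67 × 0.31 = 20.77
  Practical 84 × 0.12 = 10.08
  Oral exam 59 × 0.19 = 11.21
  Skills demo 69 × 0.38 = 26.22
Sum = 68.28
Discretionary bonus: 68.28 + 0 = 68.28
68.28 is ≥ 52 and < 69 → Pass

Pass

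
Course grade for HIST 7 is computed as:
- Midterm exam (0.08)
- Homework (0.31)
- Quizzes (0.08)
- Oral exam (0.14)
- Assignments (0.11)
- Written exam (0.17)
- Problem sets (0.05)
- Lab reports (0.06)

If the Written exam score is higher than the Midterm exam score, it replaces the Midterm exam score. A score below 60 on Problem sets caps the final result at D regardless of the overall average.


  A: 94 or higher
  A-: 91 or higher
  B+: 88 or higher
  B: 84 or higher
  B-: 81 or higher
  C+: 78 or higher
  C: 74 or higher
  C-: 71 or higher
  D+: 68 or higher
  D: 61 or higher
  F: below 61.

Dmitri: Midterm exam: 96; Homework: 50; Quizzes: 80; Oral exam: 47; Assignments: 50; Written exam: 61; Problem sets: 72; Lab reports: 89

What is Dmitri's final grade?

F

Written exam (61) ≤ Midterm exam (96), so Midterm exam stays at 96.
Problem sets score 72 ≥ 60: minimum met.
Weighted total:
  Midterm exam 96 × 0.08 = 7.68
  Homework 50 × 0.31 = 15.5
  Quizzes 80 × 0.08 = 6.4
  Oral exam 47 × 0.14 = 6.58
  Assignments 50 × 0.11 = 5.5
  Written exam 61 × 0.17 = 10.37
  Problem sets 72 × 0.05 = 3.6
  Lab reports 89 × 0.06 = 5.34
Sum = 60.97
60.97 < 61 → F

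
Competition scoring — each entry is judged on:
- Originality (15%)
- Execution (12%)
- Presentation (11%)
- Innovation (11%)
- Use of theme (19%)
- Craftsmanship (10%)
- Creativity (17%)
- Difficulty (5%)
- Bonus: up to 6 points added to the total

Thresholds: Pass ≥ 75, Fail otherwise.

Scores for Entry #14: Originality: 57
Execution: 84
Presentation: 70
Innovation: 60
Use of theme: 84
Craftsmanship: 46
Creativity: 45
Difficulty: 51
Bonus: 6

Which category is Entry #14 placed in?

Fail

Weighted total:
  Originality 57 × 0.15 = 8.55
  Execution 84 × 0.12 = 10.08
  Presentation 70 × 0.11 = 7.7
  Innovation 60 × 0.11 = 6.6
  Use of theme 84 × 0.19 = 15.96
  Craftsmanship 46 × 0.1 = 4.6
  Creativity 45 × 0.17 = 7.65
  Difficulty 51 × 0.05 = 2.55
Sum = 63.69
Bonus: 63.69 + 6 = 69.69
69.69 < 75 → Fail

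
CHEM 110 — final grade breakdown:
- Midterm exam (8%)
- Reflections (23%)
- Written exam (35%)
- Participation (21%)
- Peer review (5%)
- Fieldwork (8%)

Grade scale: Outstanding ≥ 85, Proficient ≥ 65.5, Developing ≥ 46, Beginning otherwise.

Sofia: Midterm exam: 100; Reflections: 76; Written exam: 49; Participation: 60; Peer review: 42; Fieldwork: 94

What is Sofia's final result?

Weighted total:
  Midterm exam 100 × 0.08 = 8
  Reflections 76 × 0.23 = 17.48
  Written exam 49 × 0.35 = 17.15
  Participation 60 × 0.21 = 12.6
  Peer review 42 × 0.05 = 2.1
  Fieldwork 94 × 0.08 = 7.52
Sum = 64.85
64.85 is ≥ 46 and < 65.5 → Developing

Developing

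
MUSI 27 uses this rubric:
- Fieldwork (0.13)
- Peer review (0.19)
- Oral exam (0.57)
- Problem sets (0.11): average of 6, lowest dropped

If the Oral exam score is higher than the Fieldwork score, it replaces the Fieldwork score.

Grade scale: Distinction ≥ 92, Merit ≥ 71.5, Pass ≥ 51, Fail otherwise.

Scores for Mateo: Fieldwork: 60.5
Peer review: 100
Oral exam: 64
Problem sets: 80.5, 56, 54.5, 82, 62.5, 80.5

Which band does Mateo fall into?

Problem sets: drop 54.5 → average of remaining 5 = 361.5/5 = 72.3
Oral exam (64) > Fieldwork (60.5), so Fieldwork counts as 64.
Weighted total:
  Fieldwork 64 × 0.13 = 8.32
  Peer review 100 × 0.19 = 19
  Oral exam 64 × 0.57 = 36.48
  Problem sets 72.3 × 0.11 = 7.953
Sum = 71.753
71.753 is ≥ 71.5 and < 92 → Merit

Merit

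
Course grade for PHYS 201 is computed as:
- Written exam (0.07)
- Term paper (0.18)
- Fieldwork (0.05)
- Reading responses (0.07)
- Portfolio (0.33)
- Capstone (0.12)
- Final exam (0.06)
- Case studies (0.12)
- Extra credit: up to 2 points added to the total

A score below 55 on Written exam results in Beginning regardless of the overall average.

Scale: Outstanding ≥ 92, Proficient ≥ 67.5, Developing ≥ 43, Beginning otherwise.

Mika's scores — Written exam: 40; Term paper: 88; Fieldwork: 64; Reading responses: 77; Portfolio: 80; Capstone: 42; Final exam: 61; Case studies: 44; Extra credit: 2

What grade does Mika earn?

Written exam score 40 < 55: minimum not met.
Weighted total:
  Written exam 40 × 0.07 = 2.8
  Term paper 88 × 0.18 = 15.84
  Fieldwork 64 × 0.05 = 3.2
  Reading responses 77 × 0.07 = 5.39
  Portfolio 80 × 0.33 = 26.4
  Capstone 42 × 0.12 = 5.04
  Final exam 61 × 0.06 = 3.66
  Case studies 44 × 0.12 = 5.28
Sum = 67.61
Extra credit: 67.61 + 2 = 69.61
Because the Written exam minimum was not met, the result is Beginning.

Beginning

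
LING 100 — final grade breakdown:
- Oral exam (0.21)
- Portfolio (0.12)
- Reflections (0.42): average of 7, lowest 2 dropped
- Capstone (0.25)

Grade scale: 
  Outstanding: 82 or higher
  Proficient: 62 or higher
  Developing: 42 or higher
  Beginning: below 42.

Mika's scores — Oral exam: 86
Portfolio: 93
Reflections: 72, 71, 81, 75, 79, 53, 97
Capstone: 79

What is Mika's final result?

Outstanding

Reflections: drop 53, 71 → average of remaining 5 = 404/5 = 80.8
Weighted total:
  Oral exam 86 × 0.21 = 18.06
  Portfolio 93 × 0.12 = 11.16
  Reflections 80.8 × 0.42 = 33.936
  Capstone 79 × 0.25 = 19.75
Sum = 82.906
82.906 ≥ 82 → Outstanding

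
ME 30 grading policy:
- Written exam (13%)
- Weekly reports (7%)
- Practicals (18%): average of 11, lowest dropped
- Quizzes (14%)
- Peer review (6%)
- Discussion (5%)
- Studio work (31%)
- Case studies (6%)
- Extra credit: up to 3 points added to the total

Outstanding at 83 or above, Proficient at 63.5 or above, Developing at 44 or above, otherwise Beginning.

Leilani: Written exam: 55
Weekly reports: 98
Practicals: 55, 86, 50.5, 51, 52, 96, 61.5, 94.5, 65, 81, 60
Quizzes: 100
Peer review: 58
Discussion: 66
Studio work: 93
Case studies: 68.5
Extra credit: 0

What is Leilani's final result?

Proficient

Practicals: drop 50.5 → average of remaining 10 = 702/10 = 70.2
Weighted total:
  Written exam 55 × 0.13 = 7.15
  Weekly reports 98 × 0.07 = 6.86
  Practicals 70.2 × 0.18 = 12.636
  Quizzes 100 × 0.14 = 14
  Peer review 58 × 0.06 = 3.48
  Discussion 66 × 0.05 = 3.3
  Studio work 93 × 0.31 = 28.83
  Case studies 68.5 × 0.06 = 4.11
Sum = 80.366
Extra credit: 80.366 + 0 = 80.366
80.366 is ≥ 63.5 and < 83 → Proficient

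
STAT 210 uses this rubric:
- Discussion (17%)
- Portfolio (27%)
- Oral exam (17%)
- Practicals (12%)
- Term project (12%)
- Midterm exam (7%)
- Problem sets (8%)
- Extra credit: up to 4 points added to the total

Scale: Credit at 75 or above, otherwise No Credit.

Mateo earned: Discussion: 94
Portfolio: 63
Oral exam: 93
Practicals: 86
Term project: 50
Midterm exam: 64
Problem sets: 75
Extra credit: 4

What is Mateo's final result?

Weighted total:
  Discussion 94 × 0.17 = 15.98
  Portfolio 63 × 0.27 = 17.01
  Oral exam 93 × 0.17 = 15.81
  Practicals 86 × 0.12 = 10.32
  Term project 50 × 0.12 = 6
  Midterm exam 64 × 0.07 = 4.48
  Problem sets 75 × 0.08 = 6
Sum = 75.6
Extra credit: 75.6 + 4 = 79.6
79.6 ≥ 75 → Credit

Credit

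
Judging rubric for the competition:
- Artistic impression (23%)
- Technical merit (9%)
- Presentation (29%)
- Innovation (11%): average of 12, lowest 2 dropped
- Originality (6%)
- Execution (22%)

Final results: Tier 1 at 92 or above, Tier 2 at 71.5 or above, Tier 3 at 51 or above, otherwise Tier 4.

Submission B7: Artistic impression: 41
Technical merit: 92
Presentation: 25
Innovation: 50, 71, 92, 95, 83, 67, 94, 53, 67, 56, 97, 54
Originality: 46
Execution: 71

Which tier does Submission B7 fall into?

Tier 3

Innovation: drop 50, 53 → average of remaining 10 = 776/10 = 77.6
Weighted total:
  Artistic impression 41 × 0.23 = 9.43
  Technical merit 92 × 0.09 = 8.28
  Presentation 25 × 0.29 = 7.25
  Innovation 77.6 × 0.11 = 8.536
  Originality 46 × 0.06 = 2.76
  Execution 71 × 0.22 = 15.62
Sum = 51.876
51.876 is ≥ 51 and < 71.5 → Tier 3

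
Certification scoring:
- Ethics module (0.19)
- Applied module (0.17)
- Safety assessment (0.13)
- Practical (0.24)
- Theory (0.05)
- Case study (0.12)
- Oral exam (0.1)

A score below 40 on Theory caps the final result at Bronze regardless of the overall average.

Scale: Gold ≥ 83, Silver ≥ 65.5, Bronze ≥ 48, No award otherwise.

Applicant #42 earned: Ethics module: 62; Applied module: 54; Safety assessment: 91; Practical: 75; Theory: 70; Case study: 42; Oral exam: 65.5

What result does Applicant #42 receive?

Silver

Theory score 70 ≥ 40: minimum met.
Weighted total:
  Ethics module 62 × 0.19 = 11.78
  Applied module 54 × 0.17 = 9.18
  Safety assessment 91 × 0.13 = 11.83
  Practical 75 × 0.24 = 18
  Theory 70 × 0.05 = 3.5
  Case study 42 × 0.12 = 5.04
  Oral exam 65.5 × 0.1 = 6.55
Sum = 65.88
65.88 is ≥ 65.5 and < 83 → Silver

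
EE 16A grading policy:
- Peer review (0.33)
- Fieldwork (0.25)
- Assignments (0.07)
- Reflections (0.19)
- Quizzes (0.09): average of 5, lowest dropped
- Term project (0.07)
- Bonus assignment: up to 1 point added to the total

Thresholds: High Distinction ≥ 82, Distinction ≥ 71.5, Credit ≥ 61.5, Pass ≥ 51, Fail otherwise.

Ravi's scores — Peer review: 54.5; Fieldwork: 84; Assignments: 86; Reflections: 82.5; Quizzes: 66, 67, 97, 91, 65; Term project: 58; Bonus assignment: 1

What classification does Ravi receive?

Quizzes: drop 65 → average of remaining 4 = 321/4 = 80.25
Weighted total:
  Peer review 54.5 × 0.33 = 17.985
  Fieldwork 84 × 0.25 = 21
  Assignments 86 × 0.07 = 6.02
  Reflections 82.5 × 0.19 = 15.675
  Quizzes 80.25 × 0.09 = 7.2225
  Term project 58 × 0.07 = 4.06
Sum = 71.9625
Bonus assignment: 71.9625 + 1 = 72.9625
72.9625 is ≥ 71.5 and < 82 → Distinction

Distinction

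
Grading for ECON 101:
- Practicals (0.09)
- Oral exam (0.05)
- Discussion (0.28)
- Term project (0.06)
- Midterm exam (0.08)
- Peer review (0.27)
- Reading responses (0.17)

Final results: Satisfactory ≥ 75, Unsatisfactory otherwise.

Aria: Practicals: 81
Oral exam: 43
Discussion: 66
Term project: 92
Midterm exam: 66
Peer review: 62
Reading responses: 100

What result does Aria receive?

Unsatisfactory

Weighted total:
  Practicals 81 × 0.09 = 7.29
  Oral exam 43 × 0.05 = 2.15
  Discussion 66 × 0.28 = 18.48
  Term project 92 × 0.06 = 5.52
  Midterm exam 66 × 0.08 = 5.28
  Peer review 62 × 0.27 = 16.74
  Reading responses 100 × 0.17 = 17
Sum = 72.46
72.46 < 75 → Unsatisfactory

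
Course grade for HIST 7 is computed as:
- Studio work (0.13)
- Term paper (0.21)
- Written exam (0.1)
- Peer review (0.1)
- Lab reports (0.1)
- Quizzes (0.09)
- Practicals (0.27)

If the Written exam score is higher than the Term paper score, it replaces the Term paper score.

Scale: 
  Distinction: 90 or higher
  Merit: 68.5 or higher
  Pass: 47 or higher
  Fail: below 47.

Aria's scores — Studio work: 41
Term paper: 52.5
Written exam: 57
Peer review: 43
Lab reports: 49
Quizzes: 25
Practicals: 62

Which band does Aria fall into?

Written exam (57) > Term paper (52.5), so Term paper counts as 57.
Weighted total:
  Studio work 41 × 0.13 = 5.33
  Term paper 57 × 0.21 = 11.97
  Written exam 57 × 0.1 = 5.7
  Peer review 43 × 0.1 = 4.3
  Lab reports 49 × 0.1 = 4.9
  Quizzes 25 × 0.09 = 2.25
  Practicals 62 × 0.27 = 16.74
Sum = 51.19
51.19 is ≥ 47 and < 68.5 → Pass

Pass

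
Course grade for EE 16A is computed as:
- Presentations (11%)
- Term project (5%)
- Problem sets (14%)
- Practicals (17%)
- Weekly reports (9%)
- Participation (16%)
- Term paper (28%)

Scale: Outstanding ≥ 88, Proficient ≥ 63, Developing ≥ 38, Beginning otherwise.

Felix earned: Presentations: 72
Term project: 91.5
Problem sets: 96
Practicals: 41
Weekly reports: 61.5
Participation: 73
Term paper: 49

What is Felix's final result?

Proficient

Weighted total:
  Presentations 72 × 0.11 = 7.92
  Term project 91.5 × 0.05 = 4.575
  Problem sets 96 × 0.14 = 13.44
  Practicals 41 × 0.17 = 6.97
  Weekly reports 61.5 × 0.09 = 5.535
  Participation 73 × 0.16 = 11.68
  Term paper 49 × 0.28 = 13.72
Sum = 63.84
63.84 is ≥ 63 and < 88 → Proficient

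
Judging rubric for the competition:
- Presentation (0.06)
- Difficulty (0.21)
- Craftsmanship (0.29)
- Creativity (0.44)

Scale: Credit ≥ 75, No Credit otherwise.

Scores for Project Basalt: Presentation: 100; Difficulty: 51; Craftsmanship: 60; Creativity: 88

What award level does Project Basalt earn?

No Credit

Weighted total:
  Presentation 100 × 0.06 = 6
  Difficulty 51 × 0.21 = 10.71
  Craftsmanship 60 × 0.29 = 17.4
  Creativity 88 × 0.44 = 38.72
Sum = 72.83
72.83 < 75 → No Credit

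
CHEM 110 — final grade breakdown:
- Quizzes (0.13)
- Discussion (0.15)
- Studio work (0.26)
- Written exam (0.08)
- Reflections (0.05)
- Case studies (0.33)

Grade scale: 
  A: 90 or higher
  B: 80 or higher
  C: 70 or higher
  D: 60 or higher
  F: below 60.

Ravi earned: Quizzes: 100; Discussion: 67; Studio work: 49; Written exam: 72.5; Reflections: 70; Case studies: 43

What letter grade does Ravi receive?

F

Weighted total:
  Quizzes 100 × 0.13 = 13
  Discussion 67 × 0.15 = 10.05
  Studio work 49 × 0.26 = 12.74
  Written exam 72.5 × 0.08 = 5.8
  Reflections 70 × 0.05 = 3.5
  Case studies 43 × 0.33 = 14.19
Sum = 59.28
59.28 < 60 → F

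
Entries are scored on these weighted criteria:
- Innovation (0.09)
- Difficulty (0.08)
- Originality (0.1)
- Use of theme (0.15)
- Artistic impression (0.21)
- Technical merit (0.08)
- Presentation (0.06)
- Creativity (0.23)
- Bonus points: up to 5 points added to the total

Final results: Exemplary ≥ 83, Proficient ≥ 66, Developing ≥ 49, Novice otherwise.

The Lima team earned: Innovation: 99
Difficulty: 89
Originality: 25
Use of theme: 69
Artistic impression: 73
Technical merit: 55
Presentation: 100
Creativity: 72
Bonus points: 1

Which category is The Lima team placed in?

Weighted total:
  Innovation 99 × 0.09 = 8.91
  Difficulty 89 × 0.08 = 7.12
  Originality 25 × 0.1 = 2.5
  Use of theme 69 × 0.15 = 10.35
  Artistic impression 73 × 0.21 = 15.33
  Technical merit 55 × 0.08 = 4.4
  Presentation 100 × 0.06 = 6
  Creativity 72 × 0.23 = 16.56
Sum = 71.17
Bonus points: 71.17 + 1 = 72.17
72.17 is ≥ 66 and < 83 → Proficient

Proficient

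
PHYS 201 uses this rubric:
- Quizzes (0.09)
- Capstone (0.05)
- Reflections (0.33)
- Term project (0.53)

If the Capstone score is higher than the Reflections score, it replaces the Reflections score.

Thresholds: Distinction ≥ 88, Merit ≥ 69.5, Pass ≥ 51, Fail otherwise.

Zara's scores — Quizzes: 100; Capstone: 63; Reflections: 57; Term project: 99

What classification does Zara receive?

Merit

Capstone (63) > Reflections (57), so Reflections counts as 63.
Weighted total:
  Quizzes 100 × 0.09 = 9
  Capstone 63 × 0.05 = 3.15
  Reflections 63 × 0.33 = 20.79
  Term project 99 × 0.53 = 52.47
Sum = 85.41
85.41 is ≥ 69.5 and < 88 → Merit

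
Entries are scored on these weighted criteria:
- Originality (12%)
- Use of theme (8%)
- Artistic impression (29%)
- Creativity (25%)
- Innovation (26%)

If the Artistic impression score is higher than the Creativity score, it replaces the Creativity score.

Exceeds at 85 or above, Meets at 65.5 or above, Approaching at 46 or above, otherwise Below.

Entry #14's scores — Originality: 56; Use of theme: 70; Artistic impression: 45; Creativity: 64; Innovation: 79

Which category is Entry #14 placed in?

Approaching

Artistic impression (45) ≤ Creativity (64), so Creativity stays at 64.
Weighted total:
  Originality 56 × 0.12 = 6.72
  Use of theme 70 × 0.08 = 5.6
  Artistic impression 45 × 0.29 = 13.05
  Creativity 64 × 0.25 = 16
  Innovation 79 × 0.26 = 20.54
Sum = 61.91
61.91 is ≥ 46 and < 65.5 → Approaching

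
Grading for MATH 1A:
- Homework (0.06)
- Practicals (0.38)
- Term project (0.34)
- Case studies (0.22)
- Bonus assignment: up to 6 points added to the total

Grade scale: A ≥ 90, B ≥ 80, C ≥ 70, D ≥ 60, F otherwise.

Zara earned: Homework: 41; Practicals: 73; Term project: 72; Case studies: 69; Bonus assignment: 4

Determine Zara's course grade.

Weighted total:
  Homework 41 × 0.06 = 2.46
  Practicals 73 × 0.38 = 27.74
  Term project 72 × 0.34 = 24.48
  Case studies 69 × 0.22 = 15.18
Sum = 69.86
Bonus assignment: 69.86 + 4 = 73.86
73.86 is ≥ 70 and < 80 → C

C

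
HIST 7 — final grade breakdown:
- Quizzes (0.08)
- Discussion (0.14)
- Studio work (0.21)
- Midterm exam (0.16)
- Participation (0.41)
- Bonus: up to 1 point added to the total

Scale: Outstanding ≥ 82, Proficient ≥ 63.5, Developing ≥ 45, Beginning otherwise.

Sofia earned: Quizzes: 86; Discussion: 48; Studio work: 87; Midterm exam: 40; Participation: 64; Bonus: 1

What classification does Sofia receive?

Weighted total:
  Quizzes 86 × 0.08 = 6.88
  Discussion 48 × 0.14 = 6.72
  Studio work 87 × 0.21 = 18.27
  Midterm exam 40 × 0.16 = 6.4
  Participation 64 × 0.41 = 26.24
Sum = 64.51
Bonus: 64.51 + 1 = 65.51
65.51 is ≥ 63.5 and < 82 → Proficient

Proficient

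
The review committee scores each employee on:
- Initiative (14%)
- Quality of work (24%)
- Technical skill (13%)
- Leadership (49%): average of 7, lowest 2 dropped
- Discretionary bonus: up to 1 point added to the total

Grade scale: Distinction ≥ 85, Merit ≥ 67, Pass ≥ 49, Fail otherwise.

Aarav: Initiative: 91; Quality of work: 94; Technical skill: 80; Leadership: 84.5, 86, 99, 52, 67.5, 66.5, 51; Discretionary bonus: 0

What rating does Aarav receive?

Distinction

Leadership: drop 51, 52 → average of remaining 5 = 403.5/5 = 80.7
Weighted total:
  Initiative 91 × 0.14 = 12.74
  Quality of work 94 × 0.24 = 22.56
  Technical skill 80 × 0.13 = 10.4
  Leadership 80.7 × 0.49 = 39.543
Sum = 85.243
Discretionary bonus: 85.243 + 0 = 85.243
85.243 ≥ 85 → Distinction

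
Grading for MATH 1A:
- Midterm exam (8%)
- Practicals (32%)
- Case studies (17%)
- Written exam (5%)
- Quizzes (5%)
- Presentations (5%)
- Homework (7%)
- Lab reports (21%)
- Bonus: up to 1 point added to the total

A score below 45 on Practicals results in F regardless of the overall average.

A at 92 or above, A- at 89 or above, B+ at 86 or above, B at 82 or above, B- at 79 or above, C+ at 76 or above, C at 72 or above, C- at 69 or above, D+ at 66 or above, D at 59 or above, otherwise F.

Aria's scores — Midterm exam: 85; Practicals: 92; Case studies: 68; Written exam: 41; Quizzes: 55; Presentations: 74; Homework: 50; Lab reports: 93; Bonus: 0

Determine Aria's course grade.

Practicals score 92 ≥ 45: minimum met.
Weighted total:
  Midterm exam 85 × 0.08 = 6.8
  Practicals 92 × 0.32 = 29.44
  Case studies 68 × 0.17 = 11.56
  Written exam 41 × 0.05 = 2.05
  Quizzes 55 × 0.05 = 2.75
  Presentations 74 × 0.05 = 3.7
  Homework 50 × 0.07 = 3.5
  Lab reports 93 × 0.21 = 19.53
Sum = 79.33
Bonus: 79.33 + 0 = 79.33
79.33 is ≥ 79 and < 82 → B-

B-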